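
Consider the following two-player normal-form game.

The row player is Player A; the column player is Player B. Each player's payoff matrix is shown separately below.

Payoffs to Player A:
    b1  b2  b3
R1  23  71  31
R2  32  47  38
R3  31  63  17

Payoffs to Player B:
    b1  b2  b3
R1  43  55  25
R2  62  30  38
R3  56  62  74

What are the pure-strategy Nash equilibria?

Player A against b1: payoffs 23, 32, 31 → best response R2.
Player A against b2: payoffs 71, 47, 63 → best response R1.
Player A against b3: payoffs 31, 38, 17 → best response R2.
Player B against R1: payoffs 43, 55, 25 → best response b2.
Player B against R2: payoffs 62, 30, 38 → best response b1.
Player B against R3: payoffs 56, 62, 74 → best response b3.
Mutual best responses: (R1, b2); (R2, b1).

Pure-strategy Nash equilibria: (R1, b2) and (R2, b1)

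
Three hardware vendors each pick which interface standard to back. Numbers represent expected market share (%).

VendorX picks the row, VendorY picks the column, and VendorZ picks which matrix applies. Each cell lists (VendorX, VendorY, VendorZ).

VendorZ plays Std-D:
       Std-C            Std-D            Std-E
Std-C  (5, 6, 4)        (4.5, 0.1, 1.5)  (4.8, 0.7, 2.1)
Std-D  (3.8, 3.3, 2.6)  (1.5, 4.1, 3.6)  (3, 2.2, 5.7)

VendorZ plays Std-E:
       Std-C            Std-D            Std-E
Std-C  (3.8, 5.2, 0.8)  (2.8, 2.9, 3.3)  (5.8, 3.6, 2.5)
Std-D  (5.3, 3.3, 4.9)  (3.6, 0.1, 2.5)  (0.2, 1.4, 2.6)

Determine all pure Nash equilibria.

VendorX against (Std-C, Std-D): payoffs 5, 3.8 → best response Std-C.
VendorX against (Std-C, Std-E): payoffs 3.8, 5.3 → best response Std-D.
VendorX against (Std-D, Std-D): payoffs 4.5, 1.5 → best response Std-C.
VendorX against (Std-D, Std-E): payoffs 2.8, 3.6 → best response Std-D.
VendorX against (Std-E, Std-D): payoffs 4.8, 3 → best response Std-C.
VendorX against (Std-E, Std-E): payoffs 5.8, 0.2 → best response Std-C.
VendorY against (Std-C, Std-D): payoffs 6, 0.1, 0.7 → best response Std-C.
VendorY against (Std-C, Std-E): payoffs 5.2, 2.9, 3.6 → best response Std-C.
VendorY against (Std-D, Std-D): payoffs 3.3, 4.1, 2.2 → best response Std-D.
VendorY against (Std-D, Std-E): payoffs 3.3, 0.1, 1.4 → best response Std-C.
VendorZ against (Std-C, Std-C): payoffs 4, 0.8 → best response Std-D.
VendorZ against (Std-C, Std-D): payoffs 1.5, 3.3 → best response Std-E.
VendorZ against (Std-C, Std-E): payoffs 2.1, 2.5 → best response Std-E.
VendorZ against (Std-D, Std-C): payoffs 2.6, 4.9 → best response Std-E.
VendorZ against (Std-D, Std-D): payoffs 3.6, 2.5 → best response Std-D.
VendorZ against (Std-D, Std-E): payoffs 5.7, 2.6 → best response Std-D.
Mutual best responses: (Std-C, Std-C, Std-D); (Std-D, Std-C, Std-E).

Pure-strategy Nash equilibria: (Std-C, Std-C, Std-D); (Std-D, Std-C, Std-E)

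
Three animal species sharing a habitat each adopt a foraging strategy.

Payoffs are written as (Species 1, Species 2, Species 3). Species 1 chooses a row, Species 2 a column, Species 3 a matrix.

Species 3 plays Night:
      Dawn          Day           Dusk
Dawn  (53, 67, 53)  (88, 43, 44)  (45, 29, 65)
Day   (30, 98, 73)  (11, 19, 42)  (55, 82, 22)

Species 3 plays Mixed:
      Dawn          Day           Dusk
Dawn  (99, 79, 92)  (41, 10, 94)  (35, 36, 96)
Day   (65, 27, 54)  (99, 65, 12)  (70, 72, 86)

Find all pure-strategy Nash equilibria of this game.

(Dawn, Dawn, Night): Species 3 can switch to Mixed (53 → 92). Not NE.
(Dawn, Dawn, Mixed): Species 1 gets 99, best alternative 65; Species 2 gets 79, best alternative 36; Species 3 gets 92, best alternative 53. No profitable deviation — NE.
(Dawn, Day, Night): Species 2 can switch to Dawn (43 → 67). Not NE.
(Dawn, Day, Mixed): Species 1 can switch to Day (41 → 99). Not NE.
(Dawn, Dusk, Night): Species 1 can switch to Day (45 → 55). Not NE.
(Dawn, Dusk, Mixed): Species 1 can switch to Day (35 → 70). Not NE.
(Day, Dawn, Night): Species 1 can switch to Dawn (30 → 53). Not NE.
(Day, Dawn, Mixed): Species 1 can switch to Dawn (65 → 99). Not NE.
(Day, Day, Night): Species 1 can switch to Dawn (11 → 88). Not NE.
(Day, Dusk, Mixed): Species 1 gets 70, best alternative 35; Species 2 gets 72, best alternative 65; Species 3 gets 86, best alternative 22. No profitable deviation — NE.
(The remaining 2 profiles each have a profitable deviation by the same check.)

(Dawn, Dawn, Mixed), (Day, Dusk, Mixed)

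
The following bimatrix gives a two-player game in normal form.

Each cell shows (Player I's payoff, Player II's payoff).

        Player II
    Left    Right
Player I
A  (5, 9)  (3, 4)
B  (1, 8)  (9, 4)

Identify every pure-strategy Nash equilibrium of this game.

Mark each player's best response to every combination of opponents' strategies; a profile where every player is best-responding is a pure Nash equilibrium.
Player I against Left: payoffs 5, 1 → best response A.
Player I against Right: payoffs 3, 9 → best response B.
Player II against A: payoffs 9, 4 → best response Left.
Player II against B: payoffs 8, 4 → best response Left.
Mutual best responses: (A, Left).

(A, Left)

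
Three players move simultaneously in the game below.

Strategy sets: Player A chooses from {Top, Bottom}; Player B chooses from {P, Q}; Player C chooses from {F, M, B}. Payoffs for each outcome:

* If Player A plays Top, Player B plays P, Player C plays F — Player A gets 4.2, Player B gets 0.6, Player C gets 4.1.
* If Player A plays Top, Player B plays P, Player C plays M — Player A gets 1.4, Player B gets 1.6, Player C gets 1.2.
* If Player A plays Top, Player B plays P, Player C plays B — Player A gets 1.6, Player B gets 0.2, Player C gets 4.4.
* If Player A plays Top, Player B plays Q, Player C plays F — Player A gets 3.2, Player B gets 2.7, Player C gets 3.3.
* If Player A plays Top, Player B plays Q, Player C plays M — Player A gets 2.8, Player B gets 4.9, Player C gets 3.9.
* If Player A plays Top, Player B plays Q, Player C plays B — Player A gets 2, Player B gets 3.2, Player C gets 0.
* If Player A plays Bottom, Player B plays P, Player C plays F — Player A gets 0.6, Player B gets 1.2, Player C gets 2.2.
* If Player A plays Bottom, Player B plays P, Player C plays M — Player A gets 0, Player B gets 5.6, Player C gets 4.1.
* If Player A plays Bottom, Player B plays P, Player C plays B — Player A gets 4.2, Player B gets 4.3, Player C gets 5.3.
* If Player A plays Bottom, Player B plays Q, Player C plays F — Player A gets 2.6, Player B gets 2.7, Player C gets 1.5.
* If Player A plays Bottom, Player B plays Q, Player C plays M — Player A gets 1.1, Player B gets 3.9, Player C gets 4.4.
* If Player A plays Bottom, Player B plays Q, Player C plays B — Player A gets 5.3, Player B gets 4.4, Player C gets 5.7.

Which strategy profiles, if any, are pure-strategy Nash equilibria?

Pure-strategy Nash equilibria: (Top, Q, M) and (Bottom, Q, B)

Player A against (P, F): payoffs 4.2, 0.6 → best response Top.
Player A against (P, M): payoffs 1.4, 0 → best response Top.
Player A against (P, B): payoffs 1.6, 4.2 → best response Bottom.
Player A against (Q, F): payoffs 3.2, 2.6 → best response Top.
Player A against (Q, M): payoffs 2.8, 1.1 → best response Top.
Player A against (Q, B): payoffs 2, 5.3 → best response Bottom.
Player B against (Top, F): payoffs 0.6, 2.7 → best response Q.
Player B against (Top, M): payoffs 1.6, 4.9 → best response Q.
Player B against (Top, B): payoffs 0.2, 3.2 → best response Q.
Player B against (Bottom, F): payoffs 1.2, 2.7 → best response Q.
Player B against (Bottom, M): payoffs 5.6, 3.9 → best response P.
Player B against (Bottom, B): payoffs 4.3, 4.4 → best response Q.
Player C against (Top, P): payoffs 4.1, 1.2, 4.4 → best response B.
Player C against (Top, Q): payoffs 3.3, 3.9, 0 → best response M.
Player C against (Bottom, P): payoffs 2.2, 4.1, 5.3 → best response B.
Player C against (Bottom, Q): payoffs 1.5, 4.4, 5.7 → best response B.
Mutual best responses: (Top, Q, M); (Bottom, Q, B).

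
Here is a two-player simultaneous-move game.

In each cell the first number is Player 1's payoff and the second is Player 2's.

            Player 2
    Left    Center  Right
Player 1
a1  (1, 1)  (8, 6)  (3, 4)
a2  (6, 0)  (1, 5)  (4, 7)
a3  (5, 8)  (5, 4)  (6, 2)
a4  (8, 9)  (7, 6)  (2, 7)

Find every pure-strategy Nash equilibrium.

(a1, Left): Player 1 can switch to a2 (1 → 6). Not NE.
(a1, Center): Player 1 gets 8, best alternative 7; Player 2 gets 6, best alternative 4. No profitable deviation — NE.
(a1, Right): Player 1 can switch to a2 (3 → 4). Not NE.
(a2, Left): Player 1 can switch to a4 (6 → 8). Not NE.
(a2, Center): Player 1 can switch to a1 (1 → 8). Not NE.
(a2, Right): Player 1 can switch to a3 (4 → 6). Not NE.
(a3, Left): Player 1 can switch to a2 (5 → 6). Not NE.
(a3, Center): Player 1 can switch to a1 (5 → 8). Not NE.
(a3, Right): Player 2 can switch to Left (2 → 8). Not NE.
(a4, Left): Player 1 gets 8, best alternative 6; Player 2 gets 9, best alternative 7. No profitable deviation — NE.
(a4, Center): Player 1 can switch to a1 (7 → 8). Not NE.
(a4, Right): Player 1 can switch to a1 (2 → 3). Not NE.

(a1, Center) and (a4, Left)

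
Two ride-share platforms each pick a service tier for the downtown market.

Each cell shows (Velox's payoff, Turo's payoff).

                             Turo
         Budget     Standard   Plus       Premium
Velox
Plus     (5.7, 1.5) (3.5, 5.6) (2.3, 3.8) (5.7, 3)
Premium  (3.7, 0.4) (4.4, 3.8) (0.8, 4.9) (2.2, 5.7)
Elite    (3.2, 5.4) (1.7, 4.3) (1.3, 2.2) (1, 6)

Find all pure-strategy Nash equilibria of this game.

Velox against Budget: payoffs 5.7, 3.7, 3.2 → best response Plus.
Velox against Standard: payoffs 3.5, 4.4, 1.7 → best response Premium.
Velox against Plus: payoffs 2.3, 0.8, 1.3 → best response Plus.
Velox against Premium: payoffs 5.7, 2.2, 1 → best response Plus.
Turo against Plus: payoffs 1.5, 5.6, 3.8, 3 → best response Standard.
Turo against Premium: payoffs 0.4, 3.8, 4.9, 5.7 → best response Premium.
Turo against Elite: payoffs 5.4, 4.3, 2.2, 6 → best response Premium.
No profile is a mutual best response for all players.

There is no pure-strategy Nash equilibrium.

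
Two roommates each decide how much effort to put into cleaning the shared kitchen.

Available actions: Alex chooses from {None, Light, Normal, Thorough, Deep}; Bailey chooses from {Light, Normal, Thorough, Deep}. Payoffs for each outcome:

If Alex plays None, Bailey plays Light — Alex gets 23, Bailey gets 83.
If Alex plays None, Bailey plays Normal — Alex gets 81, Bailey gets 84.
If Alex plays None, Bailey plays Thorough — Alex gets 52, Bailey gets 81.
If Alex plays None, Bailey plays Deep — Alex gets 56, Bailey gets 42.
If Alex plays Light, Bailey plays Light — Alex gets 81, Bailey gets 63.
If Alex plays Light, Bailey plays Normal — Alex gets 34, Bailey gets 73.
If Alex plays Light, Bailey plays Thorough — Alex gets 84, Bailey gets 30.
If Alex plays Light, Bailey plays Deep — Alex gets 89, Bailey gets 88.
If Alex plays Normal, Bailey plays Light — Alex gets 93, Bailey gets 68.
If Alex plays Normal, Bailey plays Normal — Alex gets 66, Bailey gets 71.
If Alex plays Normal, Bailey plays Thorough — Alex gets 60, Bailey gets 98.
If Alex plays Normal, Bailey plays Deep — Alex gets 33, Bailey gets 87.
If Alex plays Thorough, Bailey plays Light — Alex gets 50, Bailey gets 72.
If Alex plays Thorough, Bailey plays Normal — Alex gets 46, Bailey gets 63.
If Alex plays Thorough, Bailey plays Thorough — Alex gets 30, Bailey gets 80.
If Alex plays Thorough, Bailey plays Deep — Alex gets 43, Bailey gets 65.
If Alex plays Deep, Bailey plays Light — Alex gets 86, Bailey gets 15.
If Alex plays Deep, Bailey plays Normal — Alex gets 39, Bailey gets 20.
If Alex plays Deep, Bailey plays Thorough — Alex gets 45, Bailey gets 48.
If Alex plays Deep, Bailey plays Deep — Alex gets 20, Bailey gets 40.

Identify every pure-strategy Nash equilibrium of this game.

Alex against Light: payoffs 23, 81, 93, 50, 86 → best response Normal.
Alex against Normal: payoffs 81, 34, 66, 46, 39 → best response None.
Alex against Thorough: payoffs 52, 84, 60, 30, 45 → best response Light.
Alex against Deep: payoffs 56, 89, 33, 43, 20 → best response Light.
Bailey against None: payoffs 83, 84, 81, 42 → best response Normal.
Bailey against Light: payoffs 63, 73, 30, 88 → best response Deep.
Bailey against Normal: payoffs 68, 71, 98, 87 → best response Thorough.
Bailey against Thorough: payoffs 72, 63, 80, 65 → best response Thorough.
Bailey against Deep: payoffs 15, 20, 48, 40 → best response Thorough.
Mutual best responses: (None, Normal); (Light, Deep).

(None, Normal) and (Light, Deep)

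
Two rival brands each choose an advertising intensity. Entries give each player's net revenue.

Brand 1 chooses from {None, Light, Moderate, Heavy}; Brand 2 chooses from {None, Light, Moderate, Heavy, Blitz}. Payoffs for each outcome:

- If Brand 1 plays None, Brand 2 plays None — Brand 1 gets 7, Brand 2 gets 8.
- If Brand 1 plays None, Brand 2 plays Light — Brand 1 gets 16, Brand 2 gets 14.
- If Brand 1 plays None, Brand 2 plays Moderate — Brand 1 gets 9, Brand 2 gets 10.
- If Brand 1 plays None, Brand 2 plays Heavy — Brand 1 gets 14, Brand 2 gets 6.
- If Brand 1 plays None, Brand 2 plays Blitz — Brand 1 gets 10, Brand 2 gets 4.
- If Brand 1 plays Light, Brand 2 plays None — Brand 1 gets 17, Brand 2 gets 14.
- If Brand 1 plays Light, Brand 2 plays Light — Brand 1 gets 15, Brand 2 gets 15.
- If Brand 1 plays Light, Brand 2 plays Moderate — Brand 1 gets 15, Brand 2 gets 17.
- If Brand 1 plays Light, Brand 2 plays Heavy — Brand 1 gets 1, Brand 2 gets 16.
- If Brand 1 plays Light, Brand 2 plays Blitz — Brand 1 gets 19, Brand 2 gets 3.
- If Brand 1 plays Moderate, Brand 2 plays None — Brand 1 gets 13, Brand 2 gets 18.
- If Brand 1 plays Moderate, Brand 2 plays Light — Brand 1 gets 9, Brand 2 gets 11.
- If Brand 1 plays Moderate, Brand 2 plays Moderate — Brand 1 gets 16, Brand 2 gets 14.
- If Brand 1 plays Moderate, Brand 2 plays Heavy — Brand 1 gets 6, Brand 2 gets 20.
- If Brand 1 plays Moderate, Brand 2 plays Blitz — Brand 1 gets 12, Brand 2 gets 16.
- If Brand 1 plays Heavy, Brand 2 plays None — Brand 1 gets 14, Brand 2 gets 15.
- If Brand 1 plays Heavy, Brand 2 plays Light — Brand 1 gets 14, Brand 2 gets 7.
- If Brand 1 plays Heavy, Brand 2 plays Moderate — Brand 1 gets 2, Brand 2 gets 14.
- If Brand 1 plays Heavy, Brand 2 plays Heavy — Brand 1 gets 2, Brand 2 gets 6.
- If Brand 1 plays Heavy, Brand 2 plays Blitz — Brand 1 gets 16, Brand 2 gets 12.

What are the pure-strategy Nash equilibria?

(None, Light)

For each strategy profile, look for a profitable unilateral deviation.
(None, None): Brand 1 can switch to Light (7 → 17). Not NE.
(None, Light): Brand 1 gets 16, best alternative 15; Brand 2 gets 14, best alternative 10. No profitable deviation — NE.
(None, Moderate): Brand 1 can switch to Light (9 → 15). Not NE.
(None, Heavy): Brand 2 can switch to None (6 → 8). Not NE.
(None, Blitz): Brand 1 can switch to Light (10 → 19). Not NE.
(Light, None): Brand 2 can switch to Light (14 → 15). Not NE.
(Light, Light): Brand 1 can switch to None (15 → 16). Not NE.
(Light, Moderate): Brand 1 can switch to Moderate (15 → 16). Not NE.
(Light, Heavy): Brand 1 can switch to None (1 → 14). Not NE.
(The remaining 11 profiles each have a profitable deviation by the same check.)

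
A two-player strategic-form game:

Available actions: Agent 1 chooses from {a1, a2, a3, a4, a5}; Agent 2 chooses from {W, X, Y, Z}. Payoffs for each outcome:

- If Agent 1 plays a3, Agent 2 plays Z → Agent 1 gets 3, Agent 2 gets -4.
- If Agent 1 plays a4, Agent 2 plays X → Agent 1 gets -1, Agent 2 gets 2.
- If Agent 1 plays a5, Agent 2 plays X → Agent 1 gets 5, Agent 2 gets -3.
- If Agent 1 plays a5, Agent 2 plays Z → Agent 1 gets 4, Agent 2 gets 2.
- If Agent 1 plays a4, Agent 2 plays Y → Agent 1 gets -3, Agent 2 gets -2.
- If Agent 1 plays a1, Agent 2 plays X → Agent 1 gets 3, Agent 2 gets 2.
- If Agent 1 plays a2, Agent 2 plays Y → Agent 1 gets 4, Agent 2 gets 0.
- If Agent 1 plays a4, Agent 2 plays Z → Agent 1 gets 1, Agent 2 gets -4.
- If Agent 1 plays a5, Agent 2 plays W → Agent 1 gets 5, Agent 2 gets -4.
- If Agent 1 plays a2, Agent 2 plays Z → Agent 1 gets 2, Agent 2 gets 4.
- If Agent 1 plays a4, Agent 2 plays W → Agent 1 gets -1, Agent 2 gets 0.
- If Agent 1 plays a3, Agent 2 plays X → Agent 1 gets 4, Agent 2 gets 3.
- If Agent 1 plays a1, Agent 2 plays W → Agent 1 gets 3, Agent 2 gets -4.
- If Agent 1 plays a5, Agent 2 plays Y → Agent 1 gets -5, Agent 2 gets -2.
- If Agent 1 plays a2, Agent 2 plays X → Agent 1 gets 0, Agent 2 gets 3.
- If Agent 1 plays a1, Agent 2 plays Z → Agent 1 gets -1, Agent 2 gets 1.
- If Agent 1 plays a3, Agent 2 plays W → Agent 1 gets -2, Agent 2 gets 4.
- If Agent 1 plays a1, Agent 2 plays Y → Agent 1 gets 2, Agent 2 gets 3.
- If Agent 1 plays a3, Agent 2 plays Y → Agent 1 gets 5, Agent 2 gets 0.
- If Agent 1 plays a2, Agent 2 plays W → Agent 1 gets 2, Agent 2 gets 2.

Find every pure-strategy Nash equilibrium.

(a1, W): Agent 1 can switch to a5 (3 → 5). Not NE.
(a1, X): Agent 1 can switch to a3 (3 → 4). Not NE.
(a1, Y): Agent 1 can switch to a2 (2 → 4). Not NE.
(a1, Z): Agent 1 can switch to a2 (-1 → 2). Not NE.
(a2, W): Agent 1 can switch to a1 (2 → 3). Not NE.
(a2, X): Agent 1 can switch to a1 (0 → 3). Not NE.
(a2, Y): Agent 1 can switch to a3 (4 → 5). Not NE.
(a2, Z): Agent 1 can switch to a3 (2 → 3). Not NE.
(a3, W): Agent 1 can switch to a1 (-2 → 3). Not NE.
(a3, X): Agent 1 can switch to a5 (4 → 5). Not NE.
(a5, Z): Agent 1 gets 4, best alternative 3; Agent 2 gets 2, best alternative -2. No profitable deviation — NE.
(The remaining 9 profiles each have a profitable deviation by the same check.)

The unique pure-strategy Nash equilibrium is (a5, Z).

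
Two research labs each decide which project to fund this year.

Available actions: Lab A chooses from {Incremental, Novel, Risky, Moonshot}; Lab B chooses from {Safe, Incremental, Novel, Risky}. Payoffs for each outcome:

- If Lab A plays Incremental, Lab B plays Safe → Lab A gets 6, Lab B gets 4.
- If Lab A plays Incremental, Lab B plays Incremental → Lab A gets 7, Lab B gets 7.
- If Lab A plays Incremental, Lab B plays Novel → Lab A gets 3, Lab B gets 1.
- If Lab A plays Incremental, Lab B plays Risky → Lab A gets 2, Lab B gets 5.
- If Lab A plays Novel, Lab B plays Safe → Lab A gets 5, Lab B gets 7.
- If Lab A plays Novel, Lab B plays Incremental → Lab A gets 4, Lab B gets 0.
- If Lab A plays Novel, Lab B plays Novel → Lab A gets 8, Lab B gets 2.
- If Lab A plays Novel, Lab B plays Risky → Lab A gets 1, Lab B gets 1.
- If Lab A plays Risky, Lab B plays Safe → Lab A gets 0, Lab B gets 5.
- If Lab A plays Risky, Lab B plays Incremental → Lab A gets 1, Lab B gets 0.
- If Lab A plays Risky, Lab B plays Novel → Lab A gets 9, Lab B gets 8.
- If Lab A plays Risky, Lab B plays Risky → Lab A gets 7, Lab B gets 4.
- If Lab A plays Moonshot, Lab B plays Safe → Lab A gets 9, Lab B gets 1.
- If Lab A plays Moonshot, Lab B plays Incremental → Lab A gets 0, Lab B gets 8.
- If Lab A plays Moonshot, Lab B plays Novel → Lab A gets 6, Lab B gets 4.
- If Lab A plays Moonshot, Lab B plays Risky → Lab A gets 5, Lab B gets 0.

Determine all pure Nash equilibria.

For each strategy profile, look for a profitable unilateral deviation.
(Incremental, Safe): Lab A can switch to Moonshot (6 → 9). Not NE.
(Incremental, Incremental): Lab A gets 7, best alternative 4; Lab B gets 7, best alternative 5. No profitable deviation — NE.
(Incremental, Novel): Lab A can switch to Novel (3 → 8). Not NE.
(Incremental, Risky): Lab A can switch to Risky (2 → 7). Not NE.
(Novel, Safe): Lab A can switch to Incremental (5 → 6). Not NE.
(Novel, Incremental): Lab A can switch to Incremental (4 → 7). Not NE.
(Novel, Novel): Lab A can switch to Risky (8 → 9). Not NE.
(Risky, Novel): Lab A gets 9, best alternative 8; Lab B gets 8, best alternative 5. No profitable deviation — NE.
(The remaining 8 profiles each have a profitable deviation by the same check.)

The pure Nash equilibria are (Incremental, Incremental); (Risky, Novel).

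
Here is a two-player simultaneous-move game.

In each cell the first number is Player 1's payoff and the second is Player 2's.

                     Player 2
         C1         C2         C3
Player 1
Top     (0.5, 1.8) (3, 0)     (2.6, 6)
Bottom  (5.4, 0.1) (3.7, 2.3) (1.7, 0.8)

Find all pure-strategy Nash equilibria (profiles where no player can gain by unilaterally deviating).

Pure-strategy Nash equilibria: (Top, C3), (Bottom, C2)

Player 1 against C1: payoffs 0.5, 5.4 → best response Bottom.
Player 1 against C2: payoffs 3, 3.7 → best response Bottom.
Player 1 against C3: payoffs 2.6, 1.7 → best response Top.
Player 2 against Top: payoffs 1.8, 0, 6 → best response C3.
Player 2 against Bottom: payoffs 0.1, 2.3, 0.8 → best response C2.
Mutual best responses: (Top, C3); (Bottom, C2).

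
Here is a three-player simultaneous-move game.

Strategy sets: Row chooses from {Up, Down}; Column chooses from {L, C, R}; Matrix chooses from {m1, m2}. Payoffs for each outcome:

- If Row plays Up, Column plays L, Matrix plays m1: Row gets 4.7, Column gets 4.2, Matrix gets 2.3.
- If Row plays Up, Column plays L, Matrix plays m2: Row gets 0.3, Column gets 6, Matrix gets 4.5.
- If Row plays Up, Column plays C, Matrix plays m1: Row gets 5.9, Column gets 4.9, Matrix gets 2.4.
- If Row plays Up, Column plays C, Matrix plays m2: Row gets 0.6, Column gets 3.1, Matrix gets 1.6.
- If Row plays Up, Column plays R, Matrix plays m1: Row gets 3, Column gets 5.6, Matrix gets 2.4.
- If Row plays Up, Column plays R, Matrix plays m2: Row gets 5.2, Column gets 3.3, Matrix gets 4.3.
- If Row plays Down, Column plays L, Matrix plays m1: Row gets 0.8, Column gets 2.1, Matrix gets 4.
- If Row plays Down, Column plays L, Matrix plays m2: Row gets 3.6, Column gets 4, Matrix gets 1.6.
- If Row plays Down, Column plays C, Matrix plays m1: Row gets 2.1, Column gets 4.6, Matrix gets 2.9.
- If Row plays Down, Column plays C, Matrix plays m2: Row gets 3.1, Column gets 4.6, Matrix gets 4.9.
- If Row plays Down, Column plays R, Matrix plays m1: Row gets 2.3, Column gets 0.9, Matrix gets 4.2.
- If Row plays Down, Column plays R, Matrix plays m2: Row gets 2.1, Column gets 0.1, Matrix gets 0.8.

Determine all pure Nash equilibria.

Mark each player's best response to every combination of opponents' strategies; a profile where every player is best-responding is a pure Nash equilibrium.
Row against (L, m1): payoffs 4.7, 0.8 → best response Up.
Row against (L, m2): payoffs 0.3, 3.6 → best response Down.
Row against (C, m1): payoffs 5.9, 2.1 → best response Up.
Row against (C, m2): payoffs 0.6, 3.1 → best response Down.
Row against (R, m1): payoffs 3, 2.3 → best response Up.
Row against (R, m2): payoffs 5.2, 2.1 → best response Up.
Column against (Up, m1): payoffs 4.2, 4.9, 5.6 → best response R.
Column against (Up, m2): payoffs 6, 3.1, 3.3 → best response L.
Column against (Down, m1): payoffs 2.1, 4.6, 0.9 → best response C.
Column against (Down, m2): payoffs 4, 4.6, 0.1 → best response C.
Matrix against (Up, L): payoffs 2.3, 4.5 → best response m2.
Matrix against (Up, C): payoffs 2.4, 1.6 → best response m1.
Matrix against (Up, R): payoffs 2.4, 4.3 → best response m2.
Matrix against (Down, L): payoffs 4, 1.6 → best response m1.
Matrix against (Down, C): payoffs 2.9, 4.9 → best response m2.
Matrix against (Down, R): payoffs 4.2, 0.8 → best response m1.
Mutual best responses: (Down, C, m2).

The unique pure-strategy Nash equilibrium is (Down, C, m2).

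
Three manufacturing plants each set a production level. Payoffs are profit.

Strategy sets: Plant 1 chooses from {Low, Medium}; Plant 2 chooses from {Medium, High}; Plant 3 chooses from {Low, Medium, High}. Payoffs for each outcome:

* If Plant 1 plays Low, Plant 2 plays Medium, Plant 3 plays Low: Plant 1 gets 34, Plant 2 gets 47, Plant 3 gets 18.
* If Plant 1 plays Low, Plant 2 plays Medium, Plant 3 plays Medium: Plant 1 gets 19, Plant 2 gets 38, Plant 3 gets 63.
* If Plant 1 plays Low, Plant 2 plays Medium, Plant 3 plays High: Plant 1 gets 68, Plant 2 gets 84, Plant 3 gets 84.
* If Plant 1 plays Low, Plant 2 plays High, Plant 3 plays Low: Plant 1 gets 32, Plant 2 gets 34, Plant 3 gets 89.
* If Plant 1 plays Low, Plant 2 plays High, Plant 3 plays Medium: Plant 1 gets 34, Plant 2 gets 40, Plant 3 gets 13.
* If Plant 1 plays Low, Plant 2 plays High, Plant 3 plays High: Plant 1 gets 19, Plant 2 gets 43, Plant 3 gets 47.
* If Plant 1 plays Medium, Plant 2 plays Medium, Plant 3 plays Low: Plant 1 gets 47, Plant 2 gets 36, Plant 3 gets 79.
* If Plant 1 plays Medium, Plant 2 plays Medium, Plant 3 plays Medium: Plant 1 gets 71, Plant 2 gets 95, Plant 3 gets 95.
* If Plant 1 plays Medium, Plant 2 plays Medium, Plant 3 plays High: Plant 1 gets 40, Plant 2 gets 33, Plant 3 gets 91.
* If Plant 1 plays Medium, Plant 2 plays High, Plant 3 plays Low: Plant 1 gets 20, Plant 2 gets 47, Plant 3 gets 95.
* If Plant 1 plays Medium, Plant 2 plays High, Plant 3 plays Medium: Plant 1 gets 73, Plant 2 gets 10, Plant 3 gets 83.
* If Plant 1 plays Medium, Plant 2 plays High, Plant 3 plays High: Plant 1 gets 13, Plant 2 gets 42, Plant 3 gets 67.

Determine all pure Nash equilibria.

(Low, Medium, Low): Plant 1 can switch to Medium (34 → 47). Not NE.
(Low, Medium, Medium): Plant 1 can switch to Medium (19 → 71). Not NE.
(Low, Medium, High): Plant 1 gets 68, best alternative 40; Plant 2 gets 84, best alternative 43; Plant 3 gets 84, best alternative 63. No profitable deviation — NE.
(Low, High, Low): Plant 2 can switch to Medium (34 → 47). Not NE.
(Low, High, Medium): Plant 1 can switch to Medium (34 → 73). Not NE.
(Low, High, High): Plant 2 can switch to Medium (43 → 84). Not NE.
(Medium, Medium, Low): Plant 2 can switch to High (36 → 47). Not NE.
(Medium, Medium, Medium): Plant 1 gets 71, best alternative 19; Plant 2 gets 95, best alternative 10; Plant 3 gets 95, best alternative 91. No profitable deviation — NE.
(Medium, Medium, High): Plant 1 can switch to Low (40 → 68). Not NE.
(Medium, High, Low): Plant 1 can switch to Low (20 → 32). Not NE.
(Medium, High, Medium): Plant 2 can switch to Medium (10 → 95). Not NE.
(Medium, High, High): Plant 1 can switch to Low (13 → 19). Not NE.

(Low, Medium, High), (Medium, Medium, Medium)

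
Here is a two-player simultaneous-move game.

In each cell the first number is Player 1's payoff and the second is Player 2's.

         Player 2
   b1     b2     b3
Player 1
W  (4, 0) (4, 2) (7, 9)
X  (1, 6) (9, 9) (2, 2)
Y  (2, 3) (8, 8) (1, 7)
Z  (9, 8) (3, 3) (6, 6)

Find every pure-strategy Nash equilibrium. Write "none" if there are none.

Check each profile: it is a Nash equilibrium iff no player can strictly gain by switching unilaterally.
(W, b1): Player 1 can switch to Z (4 → 9). Not NE.
(W, b2): Player 1 can switch to X (4 → 9). Not NE.
(W, b3): Player 1 gets 7, best alternative 6; Player 2 gets 9, best alternative 2. No profitable deviation — NE.
(X, b1): Player 1 can switch to W (1 → 4). Not NE.
(X, b2): Player 1 gets 9, best alternative 8; Player 2 gets 9, best alternative 6. No profitable deviation — NE.
(X, b3): Player 1 can switch to W (2 → 7). Not NE.
(Y, b1): Player 1 can switch to W (2 → 4). Not NE.
(Y, b2): Player 1 can switch to X (8 → 9). Not NE.
(Y, b3): Player 1 can switch to W (1 → 7). Not NE.
(Z, b1): Player 1 gets 9, best alternative 4; Player 2 gets 8, best alternative 6. No profitable deviation — NE.
(Z, b2): Player 1 can switch to W (3 → 4). Not NE.
(Z, b3): Player 1 can switch to W (6 → 7). Not NE.

(W, b3), (X, b2), (Z, b1)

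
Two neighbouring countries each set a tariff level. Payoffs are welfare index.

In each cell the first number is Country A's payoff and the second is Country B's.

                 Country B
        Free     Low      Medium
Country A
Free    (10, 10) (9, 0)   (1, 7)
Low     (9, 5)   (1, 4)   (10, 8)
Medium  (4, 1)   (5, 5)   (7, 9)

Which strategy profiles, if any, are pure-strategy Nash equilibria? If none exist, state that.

Mark each player's best response to every combination of opponents' strategies; a profile where every player is best-responding is a pure Nash equilibrium.
Country A against Free: payoffs 10, 9, 4 → best response Free.
Country A against Low: payoffs 9, 1, 5 → best response Free.
Country A against Medium: payoffs 1, 10, 7 → best response Low.
Country B against Free: payoffs 10, 0, 7 → best response Free.
Country B against Low: payoffs 5, 4, 8 → best response Medium.
Country B against Medium: payoffs 1, 5, 9 → best response Medium.
Mutual best responses: (Free, Free); (Low, Medium).

The pure Nash equilibria are (Free, Free); (Low, Medium).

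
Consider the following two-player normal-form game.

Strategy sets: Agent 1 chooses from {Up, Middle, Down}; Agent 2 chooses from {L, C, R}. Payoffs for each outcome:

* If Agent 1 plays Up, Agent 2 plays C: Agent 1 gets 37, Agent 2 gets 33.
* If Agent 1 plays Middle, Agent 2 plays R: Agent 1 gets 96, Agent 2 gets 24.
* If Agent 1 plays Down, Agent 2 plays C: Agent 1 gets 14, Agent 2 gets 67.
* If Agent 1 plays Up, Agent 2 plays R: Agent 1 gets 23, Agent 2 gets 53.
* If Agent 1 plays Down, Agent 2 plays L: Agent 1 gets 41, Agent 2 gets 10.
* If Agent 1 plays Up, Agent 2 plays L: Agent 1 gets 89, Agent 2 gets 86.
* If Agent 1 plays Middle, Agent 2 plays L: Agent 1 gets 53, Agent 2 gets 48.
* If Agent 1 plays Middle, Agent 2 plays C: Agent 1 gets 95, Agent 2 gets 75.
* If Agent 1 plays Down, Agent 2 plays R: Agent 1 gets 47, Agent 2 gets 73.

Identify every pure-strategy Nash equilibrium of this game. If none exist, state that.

(Up, L), (Middle, C)

Agent 1 against L: payoffs 89, 53, 41 → best response Up.
Agent 1 against C: payoffs 37, 95, 14 → best response Middle.
Agent 1 against R: payoffs 23, 96, 47 → best response Middle.
Agent 2 against Up: payoffs 86, 33, 53 → best response L.
Agent 2 against Middle: payoffs 48, 75, 24 → best response C.
Agent 2 against Down: payoffs 10, 67, 73 → best response R.
Mutual best responses: (Up, L); (Middle, C).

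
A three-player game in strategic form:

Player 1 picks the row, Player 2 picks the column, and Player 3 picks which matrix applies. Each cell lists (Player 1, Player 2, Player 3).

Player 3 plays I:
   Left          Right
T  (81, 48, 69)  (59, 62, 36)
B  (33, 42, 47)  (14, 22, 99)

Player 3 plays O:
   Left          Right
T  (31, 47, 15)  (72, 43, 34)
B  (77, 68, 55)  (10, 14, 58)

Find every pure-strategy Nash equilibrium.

(T, Right, I) and (B, Left, O)

(T, Left, I): Player 2 can switch to Right (48 → 62). Not NE.
(T, Left, O): Player 1 can switch to B (31 → 77). Not NE.
(T, Right, I): Player 1 gets 59, best alternative 14; Player 2 gets 62, best alternative 48; Player 3 gets 36, best alternative 34. No profitable deviation — NE.
(T, Right, O): Player 2 can switch to Left (43 → 47). Not NE.
(B, Left, I): Player 1 can switch to T (33 → 81). Not NE.
(B, Left, O): Player 1 gets 77, best alternative 31; Player 2 gets 68, best alternative 14; Player 3 gets 55, best alternative 47. No profitable deviation — NE.
(B, Right, I): Player 1 can switch to T (14 → 59). Not NE.
(B, Right, O): Player 1 can switch to T (10 → 72). Not NE.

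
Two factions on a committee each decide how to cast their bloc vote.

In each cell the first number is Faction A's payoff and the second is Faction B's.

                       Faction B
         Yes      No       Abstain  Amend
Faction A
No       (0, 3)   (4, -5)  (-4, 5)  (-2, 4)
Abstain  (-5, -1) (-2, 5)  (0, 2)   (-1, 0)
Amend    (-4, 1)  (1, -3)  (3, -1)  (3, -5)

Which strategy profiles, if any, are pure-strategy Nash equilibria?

For each player, find the best response to each opponent profile; mutual best responses are the pure NE.
Faction A against Yes: payoffs 0, -5, -4 → best response No.
Faction A against No: payoffs 4, -2, 1 → best response No.
Faction A against Abstain: payoffs -4, 0, 3 → best response Amend.
Faction A against Amend: payoffs -2, -1, 3 → best response Amend.
Faction B against No: payoffs 3, -5, 5, 4 → best response Abstain.
Faction B against Abstain: payoffs -1, 5, 2, 0 → best response No.
Faction B against Amend: payoffs 1, -3, -1, -5 → best response Yes.
No profile is a mutual best response for all players.

No pure-strategy Nash equilibrium.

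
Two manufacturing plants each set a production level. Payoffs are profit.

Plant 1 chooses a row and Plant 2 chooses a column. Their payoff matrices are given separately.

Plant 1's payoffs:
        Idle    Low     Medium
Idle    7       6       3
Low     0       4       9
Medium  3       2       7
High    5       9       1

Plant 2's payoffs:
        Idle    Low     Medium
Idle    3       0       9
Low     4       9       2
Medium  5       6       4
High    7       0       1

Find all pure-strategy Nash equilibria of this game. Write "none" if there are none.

No pure-strategy Nash equilibrium.

Plant 1 against Idle: payoffs 7, 0, 3, 5 → best response Idle.
Plant 1 against Low: payoffs 6, 4, 2, 9 → best response High.
Plant 1 against Medium: payoffs 3, 9, 7, 1 → best response Low.
Plant 2 against Idle: payoffs 3, 0, 9 → best response Medium.
Plant 2 against Low: payoffs 4, 9, 2 → best response Low.
Plant 2 against Medium: payoffs 5, 6, 4 → best response Low.
Plant 2 against High: payoffs 7, 0, 1 → best response Idle.
No profile is a mutual best response for all players.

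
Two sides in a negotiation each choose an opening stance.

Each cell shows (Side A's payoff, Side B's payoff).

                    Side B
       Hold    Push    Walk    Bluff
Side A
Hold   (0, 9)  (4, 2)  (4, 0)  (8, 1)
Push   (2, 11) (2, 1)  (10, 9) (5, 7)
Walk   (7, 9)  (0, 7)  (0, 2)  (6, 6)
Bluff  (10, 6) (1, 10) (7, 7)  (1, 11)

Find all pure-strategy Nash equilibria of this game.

Side A against Hold: payoffs 0, 2, 7, 10 → best response Bluff.
Side A against Push: payoffs 4, 2, 0, 1 → best response Hold.
Side A against Walk: payoffs 4, 10, 0, 7 → best response Push.
Side A against Bluff: payoffs 8, 5, 6, 1 → best response Hold.
Side B against Hold: payoffs 9, 2, 0, 1 → best response Hold.
Side B against Push: payoffs 11, 1, 9, 7 → best response Hold.
Side B against Walk: payoffs 9, 7, 2, 6 → best response Hold.
Side B against Bluff: payoffs 6, 10, 7, 11 → best response Bluff.
No profile is a mutual best response for all players.

No pure-strategy Nash equilibrium.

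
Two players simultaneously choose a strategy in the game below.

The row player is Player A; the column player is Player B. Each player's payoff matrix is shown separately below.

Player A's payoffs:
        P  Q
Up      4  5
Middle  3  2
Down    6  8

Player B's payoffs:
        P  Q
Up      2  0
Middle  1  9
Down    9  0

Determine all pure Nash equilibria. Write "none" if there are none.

(Up, P): Player A can switch to Down (4 → 6). Not NE.
(Up, Q): Player A can switch to Down (5 → 8). Not NE.
(Middle, P): Player A can switch to Up (3 → 4). Not NE.
(Middle, Q): Player A can switch to Up (2 → 5). Not NE.
(Down, P): Player A gets 6, best alternative 4; Player B gets 9, best alternative 0. No profitable deviation — NE.
(Down, Q): Player B can switch to P (0 → 9). Not NE.

The unique pure-strategy Nash equilibrium is (Down, P).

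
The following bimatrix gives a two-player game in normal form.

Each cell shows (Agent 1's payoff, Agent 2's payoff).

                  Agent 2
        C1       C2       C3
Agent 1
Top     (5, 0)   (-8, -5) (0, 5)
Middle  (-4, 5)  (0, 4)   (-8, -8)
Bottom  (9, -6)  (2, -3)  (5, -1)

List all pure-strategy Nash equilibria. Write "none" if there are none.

(Top, C1): Agent 1 can switch to Bottom (5 → 9). Not NE.
(Top, C2): Agent 1 can switch to Middle (-8 → 0). Not NE.
(Top, C3): Agent 1 can switch to Bottom (0 → 5). Not NE.
(Middle, C1): Agent 1 can switch to Top (-4 → 5). Not NE.
(Middle, C2): Agent 1 can switch to Bottom (0 → 2). Not NE.
(Middle, C3): Agent 1 can switch to Top (-8 → 0). Not NE.
(Bottom, C1): Agent 2 can switch to C2 (-6 → -3). Not NE.
(Bottom, C2): Agent 2 can switch to C3 (-3 → -1). Not NE.
(Bottom, C3): Agent 1 gets 5, best alternative 0; Agent 2 gets -1, best alternative -3. No profitable deviation — NE.

The unique pure-strategy Nash equilibrium is (Bottom, C3).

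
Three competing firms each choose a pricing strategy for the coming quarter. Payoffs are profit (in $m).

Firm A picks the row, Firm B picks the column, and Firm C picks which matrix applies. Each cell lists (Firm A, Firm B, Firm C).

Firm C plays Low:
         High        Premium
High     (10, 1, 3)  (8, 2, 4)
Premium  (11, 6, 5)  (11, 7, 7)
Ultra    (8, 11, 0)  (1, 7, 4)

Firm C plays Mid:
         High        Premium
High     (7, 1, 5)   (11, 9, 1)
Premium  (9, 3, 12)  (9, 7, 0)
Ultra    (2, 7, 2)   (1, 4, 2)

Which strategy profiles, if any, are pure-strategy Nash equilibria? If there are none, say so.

Pure NE: (Premium, Premium, Low)

(High, High, Low): Firm A can switch to Premium (10 → 11). Not NE.
(High, High, Mid): Firm A can switch to Premium (7 → 9). Not NE.
(High, Premium, Low): Firm A can switch to Premium (8 → 11). Not NE.
(High, Premium, Mid): Firm C can switch to Low (1 → 4). Not NE.
(Premium, High, Low): Firm B can switch to Premium (6 → 7). Not NE.
(Premium, High, Mid): Firm B can switch to Premium (3 → 7). Not NE.
(Premium, Premium, Low): Firm A gets 11, best alternative 8; Firm B gets 7, best alternative 6; Firm C gets 7, best alternative 0. No profitable deviation — NE.
(Premium, Premium, Mid): Firm A can switch to High (9 → 11). Not NE.
(Ultra, High, Low): Firm A can switch to High (8 → 10). Not NE.
(The remaining 3 profiles each have a profitable deviation by the same check.)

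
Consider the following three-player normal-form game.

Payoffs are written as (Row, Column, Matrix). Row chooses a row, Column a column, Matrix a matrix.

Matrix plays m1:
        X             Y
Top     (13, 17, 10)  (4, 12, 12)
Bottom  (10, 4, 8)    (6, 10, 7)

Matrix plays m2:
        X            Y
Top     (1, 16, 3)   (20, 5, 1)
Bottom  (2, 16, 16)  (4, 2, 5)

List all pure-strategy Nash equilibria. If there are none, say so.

(Top, X, m1) and (Bottom, X, m2) and (Bottom, Y, m1)

(Top, X, m1): Row gets 13, best alternative 10; Column gets 17, best alternative 12; Matrix gets 10, best alternative 3. No profitable deviation — NE.
(Top, X, m2): Row can switch to Bottom (1 → 2). Not NE.
(Top, Y, m1): Row can switch to Bottom (4 → 6). Not NE.
(Top, Y, m2): Column can switch to X (5 → 16). Not NE.
(Bottom, X, m1): Row can switch to Top (10 → 13). Not NE.
(Bottom, X, m2): Row gets 2, best alternative 1; Column gets 16, best alternative 2; Matrix gets 16, best alternative 8. No profitable deviation — NE.
(Bottom, Y, m1): Row gets 6, best alternative 4; Column gets 10, best alternative 4; Matrix gets 7, best alternative 5. No profitable deviation — NE.
(Bottom, Y, m2): Row can switch to Top (4 → 20). Not NE.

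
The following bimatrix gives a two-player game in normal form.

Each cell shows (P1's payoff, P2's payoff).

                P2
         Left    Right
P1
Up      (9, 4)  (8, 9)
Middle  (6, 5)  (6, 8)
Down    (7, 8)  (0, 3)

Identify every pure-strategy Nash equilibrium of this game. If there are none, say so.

(Up, Right)

P1 against Left: payoffs 9, 6, 7 → best response Up.
P1 against Right: payoffs 8, 6, 0 → best response Up.
P2 against Up: payoffs 4, 9 → best response Right.
P2 against Middle: payoffs 5, 8 → best response Right.
P2 against Down: payoffs 8, 3 → best response Left.
Mutual best responses: (Up, Right).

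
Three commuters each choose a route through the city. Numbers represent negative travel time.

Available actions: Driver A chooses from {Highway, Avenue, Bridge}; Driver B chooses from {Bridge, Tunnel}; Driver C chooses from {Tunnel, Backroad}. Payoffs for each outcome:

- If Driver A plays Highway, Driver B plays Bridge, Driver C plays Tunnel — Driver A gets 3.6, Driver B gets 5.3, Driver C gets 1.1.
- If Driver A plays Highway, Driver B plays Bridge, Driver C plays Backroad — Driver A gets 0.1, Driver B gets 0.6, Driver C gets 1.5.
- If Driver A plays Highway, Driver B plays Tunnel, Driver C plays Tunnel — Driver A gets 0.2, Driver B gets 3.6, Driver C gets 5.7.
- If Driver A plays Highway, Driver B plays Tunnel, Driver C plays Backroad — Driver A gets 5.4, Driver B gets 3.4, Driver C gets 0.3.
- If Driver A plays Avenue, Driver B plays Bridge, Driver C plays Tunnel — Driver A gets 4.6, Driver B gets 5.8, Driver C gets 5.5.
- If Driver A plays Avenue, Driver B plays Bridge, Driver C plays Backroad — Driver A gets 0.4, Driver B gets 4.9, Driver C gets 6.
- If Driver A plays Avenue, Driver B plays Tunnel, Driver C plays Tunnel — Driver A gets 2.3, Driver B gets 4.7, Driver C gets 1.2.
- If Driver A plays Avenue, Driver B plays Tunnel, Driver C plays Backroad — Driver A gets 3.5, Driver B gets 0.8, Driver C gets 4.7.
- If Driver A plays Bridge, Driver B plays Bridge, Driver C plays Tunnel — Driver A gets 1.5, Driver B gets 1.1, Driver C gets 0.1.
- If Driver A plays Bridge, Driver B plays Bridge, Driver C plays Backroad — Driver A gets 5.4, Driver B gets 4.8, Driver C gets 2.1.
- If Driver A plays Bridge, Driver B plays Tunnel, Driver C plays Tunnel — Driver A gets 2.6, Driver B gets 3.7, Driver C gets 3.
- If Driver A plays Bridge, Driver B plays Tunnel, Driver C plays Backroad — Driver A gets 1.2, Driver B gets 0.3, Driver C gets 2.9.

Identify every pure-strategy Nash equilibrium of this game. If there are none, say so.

(Bridge, Bridge, Backroad); (Bridge, Tunnel, Tunnel)

Check each profile: it is a Nash equilibrium iff no player can strictly gain by switching unilaterally.
(Highway, Bridge, Tunnel): Driver A can switch to Avenue (3.6 → 4.6). Not NE.
(Highway, Bridge, Backroad): Driver A can switch to Avenue (0.1 → 0.4). Not NE.
(Highway, Tunnel, Tunnel): Driver A can switch to Avenue (0.2 → 2.3). Not NE.
(Highway, Tunnel, Backroad): Driver C can switch to Tunnel (0.3 → 5.7). Not NE.
(Avenue, Bridge, Tunnel): Driver C can switch to Backroad (5.5 → 6). Not NE.
(Avenue, Bridge, Backroad): Driver A can switch to Bridge (0.4 → 5.4). Not NE.
(Avenue, Tunnel, Tunnel): Driver A can switch to Bridge (2.3 → 2.6). Not NE.
(Avenue, Tunnel, Backroad): Driver A can switch to Highway (3.5 → 5.4). Not NE.
(Bridge, Bridge, Tunnel): Driver A can switch to Highway (1.5 → 3.6). Not NE.
(Bridge, Bridge, Backroad): Driver A gets 5.4, best alternative 0.4; Driver B gets 4.8, best alternative 0.3; Driver C gets 2.1, best alternative 0.1. No profitable deviation — NE.
(Bridge, Tunnel, Tunnel): Driver A gets 2.6, best alternative 2.3; Driver B gets 3.7, best alternative 1.1; Driver C gets 3, best alternative 2.9. No profitable deviation — NE.
(Bridge, Tunnel, Backroad): Driver A can switch to Highway (1.2 → 5.4). Not NE.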